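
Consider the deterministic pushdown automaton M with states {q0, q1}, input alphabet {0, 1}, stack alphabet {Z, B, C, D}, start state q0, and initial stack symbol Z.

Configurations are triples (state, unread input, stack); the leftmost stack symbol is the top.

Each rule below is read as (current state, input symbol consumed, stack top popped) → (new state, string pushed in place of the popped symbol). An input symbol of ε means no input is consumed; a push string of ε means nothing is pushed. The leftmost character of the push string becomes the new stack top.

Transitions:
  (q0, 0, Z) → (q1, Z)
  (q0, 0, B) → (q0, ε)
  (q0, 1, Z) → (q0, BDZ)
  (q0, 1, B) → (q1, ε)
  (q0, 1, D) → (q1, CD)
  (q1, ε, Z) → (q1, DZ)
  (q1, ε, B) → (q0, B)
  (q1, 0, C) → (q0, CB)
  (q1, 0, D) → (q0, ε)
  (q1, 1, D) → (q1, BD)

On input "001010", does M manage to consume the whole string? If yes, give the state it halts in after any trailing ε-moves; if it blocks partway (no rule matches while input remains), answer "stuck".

(q0, 001010, Z) ⊢ (q1, 01010, Z) ⊢ (q1, 01010, DZ) ⊢ (q0, 1010, Z) ⊢ (q0, 010, BDZ) ⊢ (q0, 10, DZ) ⊢ (q1, 0, CDZ) ⊢ (q0, ε, CBDZ)
All input consumed; M is in state q0.

q0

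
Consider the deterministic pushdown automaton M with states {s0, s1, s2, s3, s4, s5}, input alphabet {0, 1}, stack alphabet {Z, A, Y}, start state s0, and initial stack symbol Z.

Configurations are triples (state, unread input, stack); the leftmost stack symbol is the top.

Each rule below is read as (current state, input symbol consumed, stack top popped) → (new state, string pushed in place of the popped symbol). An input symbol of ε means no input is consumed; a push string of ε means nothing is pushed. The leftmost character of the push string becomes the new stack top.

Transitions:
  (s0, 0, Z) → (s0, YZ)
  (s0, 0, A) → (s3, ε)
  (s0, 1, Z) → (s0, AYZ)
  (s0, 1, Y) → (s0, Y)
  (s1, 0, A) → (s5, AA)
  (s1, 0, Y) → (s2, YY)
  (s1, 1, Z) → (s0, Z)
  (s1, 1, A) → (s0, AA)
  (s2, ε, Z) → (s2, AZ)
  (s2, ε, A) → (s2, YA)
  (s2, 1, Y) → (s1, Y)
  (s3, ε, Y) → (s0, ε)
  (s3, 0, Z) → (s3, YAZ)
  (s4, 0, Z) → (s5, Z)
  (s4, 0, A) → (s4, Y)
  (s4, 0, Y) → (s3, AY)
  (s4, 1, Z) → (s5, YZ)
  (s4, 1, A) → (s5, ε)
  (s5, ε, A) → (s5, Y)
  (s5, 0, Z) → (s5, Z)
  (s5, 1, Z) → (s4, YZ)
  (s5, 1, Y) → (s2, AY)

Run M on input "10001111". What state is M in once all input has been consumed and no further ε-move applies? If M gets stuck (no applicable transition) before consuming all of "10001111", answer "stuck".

(s0, 10001111, Z)
  read 1, top Z: go to s0, push AYZ → (s0, 0001111, AYZ)
  read 0, top A: go to s3, push ε → (s3, 001111, YZ)
  ε-move, top Y: go to s0, push ε → (s0, 001111, Z)
  read 0, top Z: go to s0, push YZ → (s0, 01111, YZ)
No transition for (s0, 0, top Y); M blocks with input 01111 remaining.

stuck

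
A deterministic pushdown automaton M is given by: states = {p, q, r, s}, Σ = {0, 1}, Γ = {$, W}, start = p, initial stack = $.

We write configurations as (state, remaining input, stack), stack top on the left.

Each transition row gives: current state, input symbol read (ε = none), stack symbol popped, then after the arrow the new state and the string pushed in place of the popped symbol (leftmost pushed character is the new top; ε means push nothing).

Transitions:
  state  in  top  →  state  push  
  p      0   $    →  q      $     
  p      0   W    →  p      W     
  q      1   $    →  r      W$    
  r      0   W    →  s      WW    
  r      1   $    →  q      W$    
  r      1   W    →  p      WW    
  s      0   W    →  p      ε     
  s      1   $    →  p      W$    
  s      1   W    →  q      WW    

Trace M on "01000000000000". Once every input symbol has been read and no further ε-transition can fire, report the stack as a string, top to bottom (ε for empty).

W$

(p, 01000000000000, $) ⊢ (q, 1000000000000, $) ⊢ (r, 000000000000, W$) ⊢ (s, 00000000000, WW$) ⊢ (p, 0000000000, W$) ⊢ (p, 000000000, W$) ⊢ (p, 00000000, W$) ⊢ (p, 0000000, W$) ⊢ (p, 000000, W$) ⊢ (p, 00000, W$) ⊢ (p, 0000, W$) ⊢ (p, 000, W$) ⊢ (p, 00, W$) ⊢ (p, 0, W$) ⊢ (p, ε, W$)
All input consumed in state p with stack W$.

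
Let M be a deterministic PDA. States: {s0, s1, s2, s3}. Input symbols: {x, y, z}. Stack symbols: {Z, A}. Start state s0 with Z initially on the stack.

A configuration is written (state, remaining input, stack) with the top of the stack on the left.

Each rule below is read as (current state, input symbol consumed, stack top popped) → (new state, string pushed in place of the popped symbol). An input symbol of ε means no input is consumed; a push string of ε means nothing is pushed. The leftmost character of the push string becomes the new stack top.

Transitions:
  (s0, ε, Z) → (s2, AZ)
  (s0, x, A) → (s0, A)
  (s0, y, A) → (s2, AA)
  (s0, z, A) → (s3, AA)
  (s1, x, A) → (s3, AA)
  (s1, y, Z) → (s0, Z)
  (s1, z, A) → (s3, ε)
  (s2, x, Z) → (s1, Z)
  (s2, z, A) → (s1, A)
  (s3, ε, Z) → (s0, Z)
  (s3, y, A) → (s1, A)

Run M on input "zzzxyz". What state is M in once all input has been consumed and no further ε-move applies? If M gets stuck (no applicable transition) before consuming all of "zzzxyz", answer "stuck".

(s0, zzzxyz, Z)
  ε-move, top Z: go to s2, push AZ → (s2, zzzxyz, AZ)
  read z, top A: go to s1, push A → (s1, zzxyz, AZ)
  read z, top A: go to s3, push ε → (s3, zxyz, Z)
  ε-move, top Z: go to s0, push Z → (s0, zxyz, Z)
  ε-move, top Z: go to s2, push AZ → (s2, zxyz, AZ)
  read z, top A: go to s1, push A → (s1, xyz, AZ)
  read x, top A: go to s3, push AA → (s3, yz, AAZ)
  read y, top A: go to s1, push A → (s1, z, AAZ)
  read z, top A: go to s3, push ε → (s3, ε, AZ)
All input consumed; M is in state s3.

s3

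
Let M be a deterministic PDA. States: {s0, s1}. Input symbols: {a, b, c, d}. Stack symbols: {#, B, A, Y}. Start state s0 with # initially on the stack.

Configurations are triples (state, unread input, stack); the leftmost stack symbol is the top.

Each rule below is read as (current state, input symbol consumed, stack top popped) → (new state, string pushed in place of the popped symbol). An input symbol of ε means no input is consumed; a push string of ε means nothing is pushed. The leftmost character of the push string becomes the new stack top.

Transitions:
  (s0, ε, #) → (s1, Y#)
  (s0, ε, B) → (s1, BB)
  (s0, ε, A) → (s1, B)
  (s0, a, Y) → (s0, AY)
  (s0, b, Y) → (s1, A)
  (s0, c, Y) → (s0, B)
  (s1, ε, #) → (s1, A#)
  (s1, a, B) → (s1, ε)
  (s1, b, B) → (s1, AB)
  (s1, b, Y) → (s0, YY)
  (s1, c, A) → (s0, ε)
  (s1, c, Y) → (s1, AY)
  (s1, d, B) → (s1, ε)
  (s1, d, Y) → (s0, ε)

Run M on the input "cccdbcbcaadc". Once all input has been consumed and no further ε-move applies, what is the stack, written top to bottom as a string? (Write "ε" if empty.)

Y#

(s0, cccdbcbcaadc, #) ⊢ (s1, cccdbcbcaadc, Y#) ⊢ (s1, ccdbcbcaadc, AY#) ⊢ (s0, cdbcbcaadc, Y#) ⊢ (s0, dbcbcaadc, B#) ⊢ (s1, dbcbcaadc, BB#) ⊢ (s1, bcbcaadc, B#) ⊢ (s1, cbcaadc, AB#) ⊢ (s0, bcaadc, B#) ⊢ (s1, bcaadc, BB#) ⊢ (s1, caadc, ABB#) ⊢ (s0, aadc, BB#) ⊢ (s1, aadc, BBB#) ⊢ (s1, adc, BB#) ⊢ (s1, dc, B#) ⊢ (s1, c, #) ⊢ (s1, c, A#) ⊢ (s0, ε, #) ⊢ (s1, ε, Y#)
All input consumed in state s1 with stack Y#.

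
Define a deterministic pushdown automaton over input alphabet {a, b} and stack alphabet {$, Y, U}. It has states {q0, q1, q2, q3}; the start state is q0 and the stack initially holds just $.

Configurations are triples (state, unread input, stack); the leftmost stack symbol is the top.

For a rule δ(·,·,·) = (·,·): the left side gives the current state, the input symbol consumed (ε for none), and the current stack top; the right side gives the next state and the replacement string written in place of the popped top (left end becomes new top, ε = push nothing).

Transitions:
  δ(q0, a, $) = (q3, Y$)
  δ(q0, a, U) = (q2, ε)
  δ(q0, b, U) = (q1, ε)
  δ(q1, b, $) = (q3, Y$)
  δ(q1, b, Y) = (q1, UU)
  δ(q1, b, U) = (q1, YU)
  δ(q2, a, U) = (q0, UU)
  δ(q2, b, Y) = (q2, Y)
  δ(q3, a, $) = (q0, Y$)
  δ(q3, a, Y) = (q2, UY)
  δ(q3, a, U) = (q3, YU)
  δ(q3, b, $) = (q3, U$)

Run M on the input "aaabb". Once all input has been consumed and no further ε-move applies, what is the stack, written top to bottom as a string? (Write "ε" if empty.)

(q0, aaabb, $)
  read a, top $: go to q3, push Y$ → (q3, aabb, Y$)
  read a, top Y: go to q2, push UY → (q2, abb, UY$)
  read a, top U: go to q0, push UU → (q0, bb, UUY$)
  read b, top U: go to q1, push ε → (q1, b, UY$)
  read b, top U: go to q1, push YU → (q1, ε, YUY$)
All input consumed in state q1 with stack YUY$.

YUY$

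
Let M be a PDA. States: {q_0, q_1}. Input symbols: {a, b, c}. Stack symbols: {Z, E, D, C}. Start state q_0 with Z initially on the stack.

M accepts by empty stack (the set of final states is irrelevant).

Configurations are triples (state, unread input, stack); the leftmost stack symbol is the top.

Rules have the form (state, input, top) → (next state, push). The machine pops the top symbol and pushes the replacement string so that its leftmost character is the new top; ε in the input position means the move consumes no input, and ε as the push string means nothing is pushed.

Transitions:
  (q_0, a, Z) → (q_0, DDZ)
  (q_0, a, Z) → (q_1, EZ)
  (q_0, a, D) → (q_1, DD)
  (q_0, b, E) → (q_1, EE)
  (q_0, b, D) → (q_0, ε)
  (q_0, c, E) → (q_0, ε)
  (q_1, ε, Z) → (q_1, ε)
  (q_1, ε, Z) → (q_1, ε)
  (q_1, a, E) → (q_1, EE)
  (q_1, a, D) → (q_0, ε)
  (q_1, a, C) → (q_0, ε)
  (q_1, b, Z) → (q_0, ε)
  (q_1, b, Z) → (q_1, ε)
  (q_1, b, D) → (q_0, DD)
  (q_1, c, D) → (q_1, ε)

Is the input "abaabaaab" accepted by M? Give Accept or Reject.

Reject

No computation consumes all input and empties the stack.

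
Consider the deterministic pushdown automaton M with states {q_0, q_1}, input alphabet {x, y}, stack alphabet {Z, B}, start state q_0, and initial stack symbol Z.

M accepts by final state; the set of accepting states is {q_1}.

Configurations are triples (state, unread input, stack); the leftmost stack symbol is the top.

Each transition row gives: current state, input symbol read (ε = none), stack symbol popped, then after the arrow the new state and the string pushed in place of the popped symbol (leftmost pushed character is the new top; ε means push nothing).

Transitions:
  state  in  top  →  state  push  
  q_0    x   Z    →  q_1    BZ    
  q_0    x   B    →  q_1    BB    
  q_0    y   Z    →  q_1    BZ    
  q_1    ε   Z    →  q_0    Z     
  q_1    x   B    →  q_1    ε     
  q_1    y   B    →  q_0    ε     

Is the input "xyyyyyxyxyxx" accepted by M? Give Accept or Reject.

Accept

(q_0, xyyyyyxyxyxx, Z) ⊢ (q_1, yyyyyxyxyxx, BZ) ⊢ (q_0, yyyyxyxyxx, Z) ⊢ (q_1, yyyxyxyxx, BZ) ⊢ (q_0, yyxyxyxx, Z) ⊢ (q_1, yxyxyxx, BZ) ⊢ (q_0, xyxyxx, Z) ⊢ (q_1, yxyxx, BZ) ⊢ (q_0, xyxx, Z) ⊢ (q_1, yxx, BZ) ⊢ (q_0, xx, Z) ⊢ (q_1, x, BZ) ⊢ (q_1, ε, Z)
All input consumed; state q_1 ∈ F.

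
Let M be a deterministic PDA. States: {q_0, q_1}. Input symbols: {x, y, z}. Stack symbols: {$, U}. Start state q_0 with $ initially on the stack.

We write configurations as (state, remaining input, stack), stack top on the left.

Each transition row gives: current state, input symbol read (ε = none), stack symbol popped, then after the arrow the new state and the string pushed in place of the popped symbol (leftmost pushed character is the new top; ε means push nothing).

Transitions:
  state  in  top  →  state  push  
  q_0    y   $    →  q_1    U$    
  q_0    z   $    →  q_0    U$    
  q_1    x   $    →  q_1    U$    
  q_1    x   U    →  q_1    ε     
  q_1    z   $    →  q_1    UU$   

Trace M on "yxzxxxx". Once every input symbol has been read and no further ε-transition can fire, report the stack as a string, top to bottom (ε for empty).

(q_0, yxzxxxx, $)
  read y, top $: go to q_1, push U$ → (q_1, xzxxxx, U$)
  read x, top U: go to q_1, push ε → (q_1, zxxxx, $)
  read z, top $: go to q_1, push UU$ → (q_1, xxxx, UU$)
  read x, top U: go to q_1, push ε → (q_1, xxx, U$)
  read x, top U: go to q_1, push ε → (q_1, xx, $)
  read x, top $: go to q_1, push U$ → (q_1, x, U$)
  read x, top U: go to q_1, push ε → (q_1, ε, $)
All input consumed in state q_1 with stack $.

$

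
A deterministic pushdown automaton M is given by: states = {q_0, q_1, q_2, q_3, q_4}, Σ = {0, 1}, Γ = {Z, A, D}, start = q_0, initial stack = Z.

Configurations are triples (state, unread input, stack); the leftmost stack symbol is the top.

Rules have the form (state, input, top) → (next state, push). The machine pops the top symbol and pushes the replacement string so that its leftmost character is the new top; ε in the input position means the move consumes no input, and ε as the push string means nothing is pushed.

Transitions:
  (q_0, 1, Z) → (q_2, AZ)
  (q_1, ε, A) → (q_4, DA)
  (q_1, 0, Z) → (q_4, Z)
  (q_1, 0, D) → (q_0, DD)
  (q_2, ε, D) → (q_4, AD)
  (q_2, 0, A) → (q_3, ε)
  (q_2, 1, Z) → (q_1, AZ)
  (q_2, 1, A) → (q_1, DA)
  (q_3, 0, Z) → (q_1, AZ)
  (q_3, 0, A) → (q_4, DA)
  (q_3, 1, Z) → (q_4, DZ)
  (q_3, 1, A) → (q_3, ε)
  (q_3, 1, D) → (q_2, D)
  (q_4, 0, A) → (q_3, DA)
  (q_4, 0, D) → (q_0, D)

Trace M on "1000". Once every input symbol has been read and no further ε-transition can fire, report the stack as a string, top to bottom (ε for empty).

(q_0, 1000, Z)
  read 1, top Z: go to q_2, push AZ → (q_2, 000, AZ)
  read 0, top A: go to q_3, push ε → (q_3, 00, Z)
  read 0, top Z: go to q_1, push AZ → (q_1, 0, AZ)
  ε-move, top A: go to q_4, push DA → (q_4, 0, DAZ)
  read 0, top D: go to q_0, push D → (q_0, ε, DAZ)
All input consumed in state q_0 with stack DAZ.

DAZ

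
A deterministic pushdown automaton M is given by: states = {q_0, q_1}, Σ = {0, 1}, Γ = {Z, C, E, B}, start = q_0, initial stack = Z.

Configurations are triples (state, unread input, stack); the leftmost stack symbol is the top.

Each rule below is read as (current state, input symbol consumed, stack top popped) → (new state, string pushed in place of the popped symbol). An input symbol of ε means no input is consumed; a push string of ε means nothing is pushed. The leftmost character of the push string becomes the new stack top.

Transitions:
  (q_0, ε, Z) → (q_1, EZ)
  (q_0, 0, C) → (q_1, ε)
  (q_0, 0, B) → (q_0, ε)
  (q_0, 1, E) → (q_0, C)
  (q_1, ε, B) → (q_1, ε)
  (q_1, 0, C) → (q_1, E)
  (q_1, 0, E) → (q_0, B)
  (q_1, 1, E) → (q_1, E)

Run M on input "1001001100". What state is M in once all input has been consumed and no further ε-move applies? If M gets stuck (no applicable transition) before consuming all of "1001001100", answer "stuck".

(q_0, 1001001100, Z)
  ε-move, top Z: go to q_1, push EZ → (q_1, 1001001100, EZ)
  read 1, top E: go to q_1, push E → (q_1, 001001100, EZ)
  read 0, top E: go to q_0, push B → (q_0, 01001100, BZ)
  read 0, top B: go to q_0, push ε → (q_0, 1001100, Z)
  ε-move, top Z: go to q_1, push EZ → (q_1, 1001100, EZ)
  read 1, top E: go to q_1, push E → (q_1, 001100, EZ)
  read 0, top E: go to q_0, push B → (q_0, 01100, BZ)
  read 0, top B: go to q_0, push ε → (q_0, 1100, Z)
  ε-move, top Z: go to q_1, push EZ → (q_1, 1100, EZ)
  read 1, top E: go to q_1, push E → (q_1, 100, EZ)
  read 1, top E: go to q_1, push E → (q_1, 00, EZ)
  read 0, top E: go to q_0, push B → (q_0, 0, BZ)
  read 0, top B: go to q_0, push ε → (q_0, ε, Z)
  ε-move, top Z: go to q_1, push EZ → (q_1, ε, EZ)
All input consumed; M is in state q_1.

q_1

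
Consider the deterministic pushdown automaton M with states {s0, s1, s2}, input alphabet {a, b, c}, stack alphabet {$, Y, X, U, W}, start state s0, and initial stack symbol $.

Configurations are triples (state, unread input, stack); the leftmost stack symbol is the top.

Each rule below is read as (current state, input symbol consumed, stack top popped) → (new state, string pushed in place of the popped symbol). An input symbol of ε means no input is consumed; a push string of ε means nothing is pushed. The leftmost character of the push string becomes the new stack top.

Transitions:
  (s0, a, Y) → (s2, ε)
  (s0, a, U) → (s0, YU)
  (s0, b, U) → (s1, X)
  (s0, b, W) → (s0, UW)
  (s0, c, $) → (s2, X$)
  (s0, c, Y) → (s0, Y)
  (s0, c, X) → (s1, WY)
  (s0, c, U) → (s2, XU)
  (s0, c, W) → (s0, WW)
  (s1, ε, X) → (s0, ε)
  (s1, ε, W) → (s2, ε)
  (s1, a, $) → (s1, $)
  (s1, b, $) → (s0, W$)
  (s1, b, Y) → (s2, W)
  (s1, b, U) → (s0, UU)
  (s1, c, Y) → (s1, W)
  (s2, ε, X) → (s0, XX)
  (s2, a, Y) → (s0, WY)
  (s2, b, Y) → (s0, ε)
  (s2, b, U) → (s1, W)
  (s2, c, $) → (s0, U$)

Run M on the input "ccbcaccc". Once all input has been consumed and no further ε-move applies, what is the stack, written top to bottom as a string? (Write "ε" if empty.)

(s0, ccbcaccc, $)
  read c, top $: go to s2, push X$ → (s2, cbcaccc, X$)
  ε-move, top X: go to s0, push XX → (s0, cbcaccc, XX$)
  read c, top X: go to s1, push WY → (s1, bcaccc, WYX$)
  ε-move, top W: go to s2, push ε → (s2, bcaccc, YX$)
  read b, top Y: go to s0, push ε → (s0, caccc, X$)
  read c, top X: go to s1, push WY → (s1, accc, WY$)
  ε-move, top W: go to s2, push ε → (s2, accc, Y$)
  read a, top Y: go to s0, push WY → (s0, ccc, WY$)
  read c, top W: go to s0, push WW → (s0, cc, WWY$)
  read c, top W: go to s0, push WW → (s0, c, WWWY$)
  read c, top W: go to s0, push WW → (s0, ε, WWWWY$)
All input consumed in state s0 with stack WWWWY$.

WWWWY$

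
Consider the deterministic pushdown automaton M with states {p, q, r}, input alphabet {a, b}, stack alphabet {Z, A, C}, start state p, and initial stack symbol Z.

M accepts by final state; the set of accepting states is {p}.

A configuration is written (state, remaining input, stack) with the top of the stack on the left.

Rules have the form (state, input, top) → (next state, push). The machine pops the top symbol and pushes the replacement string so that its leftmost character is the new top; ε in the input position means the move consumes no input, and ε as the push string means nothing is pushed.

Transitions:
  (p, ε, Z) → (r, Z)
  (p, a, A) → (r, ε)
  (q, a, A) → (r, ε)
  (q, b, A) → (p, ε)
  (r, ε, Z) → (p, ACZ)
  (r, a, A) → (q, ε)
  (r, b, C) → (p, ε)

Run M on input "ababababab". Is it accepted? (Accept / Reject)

(p, ababababab, Z)
  ε-move, top Z: go to r, push Z → (r, ababababab, Z)
  ε-move, top Z: go to p, push ACZ → (p, ababababab, ACZ)
  read a, top A: go to r, push ε → (r, babababab, CZ)
  read b, top C: go to p, push ε → (p, abababab, Z)
  ε-move, top Z: go to r, push Z → (r, abababab, Z)
  ε-move, top Z: go to p, push ACZ → (p, abababab, ACZ)
  read a, top A: go to r, push ε → (r, bababab, CZ)
  read b, top C: go to p, push ε → (p, ababab, Z)
  ε-move, top Z: go to r, push Z → (r, ababab, Z)
  ε-move, top Z: go to p, push ACZ → (p, ababab, ACZ)
  read a, top A: go to r, push ε → (r, babab, CZ)
  read b, top C: go to p, push ε → (p, abab, Z)
  ε-move, top Z: go to r, push Z → (r, abab, Z)
  ε-move, top Z: go to p, push ACZ → (p, abab, ACZ)
  read a, top A: go to r, push ε → (r, bab, CZ)
  read b, top C: go to p, push ε → (p, ab, Z)
  ε-move, top Z: go to r, push Z → (r, ab, Z)
  ε-move, top Z: go to p, push ACZ → (p, ab, ACZ)
  read a, top A: go to r, push ε → (r, b, CZ)
  read b, top C: go to p, push ε → (p, ε, Z)
All input consumed; state p ∈ F.

Accept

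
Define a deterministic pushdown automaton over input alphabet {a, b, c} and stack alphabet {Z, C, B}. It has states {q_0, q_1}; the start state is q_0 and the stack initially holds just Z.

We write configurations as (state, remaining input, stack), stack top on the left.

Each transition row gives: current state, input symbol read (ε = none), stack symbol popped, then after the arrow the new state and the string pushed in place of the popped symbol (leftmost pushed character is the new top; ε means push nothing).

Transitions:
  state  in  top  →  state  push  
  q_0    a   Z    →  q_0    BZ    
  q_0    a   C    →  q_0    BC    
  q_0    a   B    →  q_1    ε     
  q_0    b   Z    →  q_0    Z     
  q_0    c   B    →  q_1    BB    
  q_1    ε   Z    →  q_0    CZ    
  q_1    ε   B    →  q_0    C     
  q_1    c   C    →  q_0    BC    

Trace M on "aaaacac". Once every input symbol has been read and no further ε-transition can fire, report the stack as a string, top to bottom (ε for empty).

(q_0, aaaacac, Z) ⊢ (q_0, aaacac, BZ) ⊢ (q_1, aacac, Z) ⊢ (q_0, aacac, CZ) ⊢ (q_0, acac, BCZ) ⊢ (q_1, cac, CZ) ⊢ (q_0, ac, BCZ) ⊢ (q_1, c, CZ) ⊢ (q_0, ε, BCZ)
All input consumed in state q_0 with stack BCZ.

BCZ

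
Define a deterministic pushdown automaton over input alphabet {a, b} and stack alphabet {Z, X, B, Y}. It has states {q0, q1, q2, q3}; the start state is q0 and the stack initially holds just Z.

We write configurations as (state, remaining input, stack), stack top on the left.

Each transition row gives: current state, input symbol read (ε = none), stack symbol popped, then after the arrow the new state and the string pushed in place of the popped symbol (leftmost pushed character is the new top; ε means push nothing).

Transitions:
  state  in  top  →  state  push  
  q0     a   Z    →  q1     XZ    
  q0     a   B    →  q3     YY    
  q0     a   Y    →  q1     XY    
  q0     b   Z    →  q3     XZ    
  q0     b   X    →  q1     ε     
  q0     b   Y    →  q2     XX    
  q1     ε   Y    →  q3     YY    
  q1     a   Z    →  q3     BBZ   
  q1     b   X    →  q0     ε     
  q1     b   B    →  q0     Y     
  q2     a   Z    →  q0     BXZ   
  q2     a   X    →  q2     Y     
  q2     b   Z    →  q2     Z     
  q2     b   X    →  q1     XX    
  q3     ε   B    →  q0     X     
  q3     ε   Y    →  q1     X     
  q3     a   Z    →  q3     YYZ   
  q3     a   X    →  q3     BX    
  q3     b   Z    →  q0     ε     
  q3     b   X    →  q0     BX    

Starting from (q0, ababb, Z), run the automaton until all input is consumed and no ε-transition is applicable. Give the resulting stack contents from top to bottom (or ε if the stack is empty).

(q0, ababb, Z) ⊢ (q1, babb, XZ) ⊢ (q0, abb, Z) ⊢ (q1, bb, XZ) ⊢ (q0, b, Z) ⊢ (q3, ε, XZ)
All input consumed in state q3 with stack XZ.

XZ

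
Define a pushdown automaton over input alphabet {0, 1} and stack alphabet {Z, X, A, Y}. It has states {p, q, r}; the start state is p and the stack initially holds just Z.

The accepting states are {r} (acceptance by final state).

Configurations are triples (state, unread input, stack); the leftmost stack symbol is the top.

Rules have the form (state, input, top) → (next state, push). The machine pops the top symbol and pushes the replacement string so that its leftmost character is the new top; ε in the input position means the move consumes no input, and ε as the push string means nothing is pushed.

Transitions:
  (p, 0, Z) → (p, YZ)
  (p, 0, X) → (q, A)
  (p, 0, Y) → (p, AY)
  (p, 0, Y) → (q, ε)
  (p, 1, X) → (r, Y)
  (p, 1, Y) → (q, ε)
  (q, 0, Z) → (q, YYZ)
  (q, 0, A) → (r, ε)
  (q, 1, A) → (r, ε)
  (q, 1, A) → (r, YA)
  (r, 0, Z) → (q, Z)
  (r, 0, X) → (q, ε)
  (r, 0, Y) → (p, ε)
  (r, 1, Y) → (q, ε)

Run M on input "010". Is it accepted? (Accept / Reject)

No computation consumes all input and reaches a final state.

Reject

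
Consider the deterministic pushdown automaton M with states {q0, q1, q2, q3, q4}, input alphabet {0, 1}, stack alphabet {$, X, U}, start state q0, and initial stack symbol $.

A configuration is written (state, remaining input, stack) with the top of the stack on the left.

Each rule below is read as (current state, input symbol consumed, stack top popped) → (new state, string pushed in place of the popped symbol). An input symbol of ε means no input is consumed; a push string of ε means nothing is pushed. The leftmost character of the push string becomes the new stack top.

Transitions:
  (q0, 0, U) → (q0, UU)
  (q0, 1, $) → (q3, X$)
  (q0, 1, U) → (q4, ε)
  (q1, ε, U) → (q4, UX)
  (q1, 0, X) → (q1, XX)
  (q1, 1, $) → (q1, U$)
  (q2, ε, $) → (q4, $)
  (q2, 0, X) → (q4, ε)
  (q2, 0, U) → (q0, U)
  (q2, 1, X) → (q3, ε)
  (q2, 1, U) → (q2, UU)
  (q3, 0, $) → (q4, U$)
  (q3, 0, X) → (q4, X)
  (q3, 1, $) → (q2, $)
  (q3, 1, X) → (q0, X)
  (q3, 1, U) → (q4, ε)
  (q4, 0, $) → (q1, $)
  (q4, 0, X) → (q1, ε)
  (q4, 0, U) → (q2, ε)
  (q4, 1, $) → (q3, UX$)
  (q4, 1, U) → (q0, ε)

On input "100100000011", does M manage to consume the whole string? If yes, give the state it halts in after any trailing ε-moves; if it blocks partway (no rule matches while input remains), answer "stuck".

(q0, 100100000011, $)
  read 1, top $: go to q3, push X$ → (q3, 00100000011, X$)
  read 0, top X: go to q4, push X → (q4, 0100000011, X$)
  read 0, top X: go to q1, push ε → (q1, 100000011, $)
  read 1, top $: go to q1, push U$ → (q1, 00000011, U$)
  ε-move, top U: go to q4, push UX → (q4, 00000011, UX$)
  read 0, top U: go to q2, push ε → (q2, 0000011, X$)
  read 0, top X: go to q4, push ε → (q4, 000011, $)
  read 0, top $: go to q1, push $ → (q1, 00011, $)
No transition for (q1, 0, top $); M blocks with input 00011 remaining.

stuck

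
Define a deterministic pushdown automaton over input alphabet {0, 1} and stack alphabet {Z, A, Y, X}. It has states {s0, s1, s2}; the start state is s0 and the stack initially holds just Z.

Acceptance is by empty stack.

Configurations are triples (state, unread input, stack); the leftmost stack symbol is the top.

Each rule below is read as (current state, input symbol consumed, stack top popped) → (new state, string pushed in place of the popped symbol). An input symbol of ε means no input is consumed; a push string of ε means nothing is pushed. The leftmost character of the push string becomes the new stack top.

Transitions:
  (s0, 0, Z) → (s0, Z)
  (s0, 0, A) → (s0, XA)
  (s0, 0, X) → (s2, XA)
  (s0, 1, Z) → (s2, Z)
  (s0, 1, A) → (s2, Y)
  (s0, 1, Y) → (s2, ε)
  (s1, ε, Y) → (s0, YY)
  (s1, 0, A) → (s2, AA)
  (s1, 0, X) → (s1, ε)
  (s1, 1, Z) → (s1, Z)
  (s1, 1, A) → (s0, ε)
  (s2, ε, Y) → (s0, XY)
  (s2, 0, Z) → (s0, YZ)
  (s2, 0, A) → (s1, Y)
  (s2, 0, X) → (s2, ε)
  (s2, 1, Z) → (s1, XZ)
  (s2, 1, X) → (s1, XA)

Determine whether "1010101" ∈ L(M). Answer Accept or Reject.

(s0, 1010101, Z)
  read 1, top Z: go to s2, push Z → (s2, 010101, Z)
  read 0, top Z: go to s0, push YZ → (s0, 10101, YZ)
  read 1, top Y: go to s2, push ε → (s2, 0101, Z)
  read 0, top Z: go to s0, push YZ → (s0, 101, YZ)
  read 1, top Y: go to s2, push ε → (s2, 01, Z)
  read 0, top Z: go to s0, push YZ → (s0, 1, YZ)
  read 1, top Y: go to s2, push ε → (s2, ε, Z)
All input consumed; stack is Z, not empty, and no further ε-move applies.

Reject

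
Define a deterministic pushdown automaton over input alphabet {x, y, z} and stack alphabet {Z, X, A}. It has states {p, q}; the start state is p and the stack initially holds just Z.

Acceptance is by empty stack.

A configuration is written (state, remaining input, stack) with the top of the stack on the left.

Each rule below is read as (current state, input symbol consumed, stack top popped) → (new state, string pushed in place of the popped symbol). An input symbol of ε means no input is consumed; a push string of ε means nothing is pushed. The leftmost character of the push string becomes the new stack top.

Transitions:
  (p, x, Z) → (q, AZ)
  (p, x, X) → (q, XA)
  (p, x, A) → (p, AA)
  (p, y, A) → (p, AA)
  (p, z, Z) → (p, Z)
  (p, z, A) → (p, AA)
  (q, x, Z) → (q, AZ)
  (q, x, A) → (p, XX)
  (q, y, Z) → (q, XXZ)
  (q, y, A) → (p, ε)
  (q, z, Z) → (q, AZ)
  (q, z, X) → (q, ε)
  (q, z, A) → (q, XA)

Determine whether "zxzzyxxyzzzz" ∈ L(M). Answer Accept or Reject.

Reject

(p, zxzzyxxyzzzz, Z)
  read z, top Z: go to p, push Z → (p, xzzyxxyzzzz, Z)
  read x, top Z: go to q, push AZ → (q, zzyxxyzzzz, AZ)
  read z, top A: go to q, push XA → (q, zyxxyzzzz, XAZ)
  read z, top X: go to q, push ε → (q, yxxyzzzz, AZ)
  read y, top A: go to p, push ε → (p, xxyzzzz, Z)
  read x, top Z: go to q, push AZ → (q, xyzzzz, AZ)
  read x, top A: go to p, push XX → (p, yzzzz, XXZ)
No transition applies at (p, yzzzz, XXZ); input not fully consumed.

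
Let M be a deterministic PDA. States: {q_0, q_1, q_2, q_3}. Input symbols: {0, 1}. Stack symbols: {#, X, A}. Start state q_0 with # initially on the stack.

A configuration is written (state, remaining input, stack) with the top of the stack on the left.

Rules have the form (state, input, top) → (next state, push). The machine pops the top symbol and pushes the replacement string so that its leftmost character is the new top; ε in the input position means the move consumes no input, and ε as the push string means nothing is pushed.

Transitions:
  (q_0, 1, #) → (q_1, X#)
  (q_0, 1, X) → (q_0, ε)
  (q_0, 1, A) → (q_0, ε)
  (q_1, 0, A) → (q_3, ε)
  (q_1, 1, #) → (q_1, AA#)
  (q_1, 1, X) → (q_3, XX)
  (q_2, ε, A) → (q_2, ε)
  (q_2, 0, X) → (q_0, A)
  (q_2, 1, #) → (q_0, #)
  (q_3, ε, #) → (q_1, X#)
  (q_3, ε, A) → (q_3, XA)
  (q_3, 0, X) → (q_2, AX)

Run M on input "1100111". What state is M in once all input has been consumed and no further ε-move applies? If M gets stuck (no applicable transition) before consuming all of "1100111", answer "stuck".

(q_0, 1100111, #)
  read 1, top #: go to q_1, push X# → (q_1, 100111, X#)
  read 1, top X: go to q_3, push XX → (q_3, 00111, XX#)
  read 0, top X: go to q_2, push AX → (q_2, 0111, AXX#)
  ε-move, top A: go to q_2, push ε → (q_2, 0111, XX#)
  read 0, top X: go to q_0, push A → (q_0, 111, AX#)
  read 1, top A: go to q_0, push ε → (q_0, 11, X#)
  read 1, top X: go to q_0, push ε → (q_0, 1, #)
  read 1, top #: go to q_1, push X# → (q_1, ε, X#)
All input consumed; M is in state q_1.

q_1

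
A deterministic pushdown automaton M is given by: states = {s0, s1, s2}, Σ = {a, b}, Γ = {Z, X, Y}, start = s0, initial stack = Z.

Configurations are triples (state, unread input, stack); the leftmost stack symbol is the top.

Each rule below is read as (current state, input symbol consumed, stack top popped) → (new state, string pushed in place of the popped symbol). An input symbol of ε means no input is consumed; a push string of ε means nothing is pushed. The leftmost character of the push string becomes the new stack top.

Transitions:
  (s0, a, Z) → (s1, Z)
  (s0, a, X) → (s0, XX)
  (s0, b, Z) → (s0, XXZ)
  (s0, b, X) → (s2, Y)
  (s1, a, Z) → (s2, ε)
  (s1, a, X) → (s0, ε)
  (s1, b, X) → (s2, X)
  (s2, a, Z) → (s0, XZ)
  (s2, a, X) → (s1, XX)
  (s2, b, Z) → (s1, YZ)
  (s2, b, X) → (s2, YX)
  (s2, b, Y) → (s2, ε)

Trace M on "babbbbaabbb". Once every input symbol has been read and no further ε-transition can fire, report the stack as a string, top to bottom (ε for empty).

(s0, babbbbaabbb, Z)
  read b, top Z: go to s0, push XXZ → (s0, abbbbaabbb, XXZ)
  read a, top X: go to s0, push XX → (s0, bbbbaabbb, XXXZ)
  read b, top X: go to s2, push Y → (s2, bbbaabbb, YXXZ)
  read b, top Y: go to s2, push ε → (s2, bbaabbb, XXZ)
  read b, top X: go to s2, push YX → (s2, baabbb, YXXZ)
  read b, top Y: go to s2, push ε → (s2, aabbb, XXZ)
  read a, top X: go to s1, push XX → (s1, abbb, XXXZ)
  read a, top X: go to s0, push ε → (s0, bbb, XXZ)
  read b, top X: go to s2, push Y → (s2, bb, YXZ)
  read b, top Y: go to s2, push ε → (s2, b, XZ)
  read b, top X: go to s2, push YX → (s2, ε, YXZ)
All input consumed in state s2 with stack YXZ.

YXZ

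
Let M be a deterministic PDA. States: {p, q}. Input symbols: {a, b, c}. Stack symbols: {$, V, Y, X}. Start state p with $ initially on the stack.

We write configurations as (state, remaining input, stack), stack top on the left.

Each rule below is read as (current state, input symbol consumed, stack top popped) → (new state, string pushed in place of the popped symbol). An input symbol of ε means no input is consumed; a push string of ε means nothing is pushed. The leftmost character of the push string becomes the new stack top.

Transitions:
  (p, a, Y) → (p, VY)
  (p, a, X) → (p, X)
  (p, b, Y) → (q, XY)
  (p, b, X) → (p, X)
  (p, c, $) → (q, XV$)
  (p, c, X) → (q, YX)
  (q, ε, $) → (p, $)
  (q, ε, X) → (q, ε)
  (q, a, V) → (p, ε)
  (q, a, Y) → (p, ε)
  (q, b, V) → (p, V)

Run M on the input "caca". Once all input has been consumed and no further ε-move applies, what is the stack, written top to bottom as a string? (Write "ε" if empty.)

(p, caca, $) ⊢ (q, aca, XV$) ⊢ (q, aca, V$) ⊢ (p, ca, $) ⊢ (q, a, XV$) ⊢ (q, a, V$) ⊢ (p, ε, $)
All input consumed in state p with stack $.

$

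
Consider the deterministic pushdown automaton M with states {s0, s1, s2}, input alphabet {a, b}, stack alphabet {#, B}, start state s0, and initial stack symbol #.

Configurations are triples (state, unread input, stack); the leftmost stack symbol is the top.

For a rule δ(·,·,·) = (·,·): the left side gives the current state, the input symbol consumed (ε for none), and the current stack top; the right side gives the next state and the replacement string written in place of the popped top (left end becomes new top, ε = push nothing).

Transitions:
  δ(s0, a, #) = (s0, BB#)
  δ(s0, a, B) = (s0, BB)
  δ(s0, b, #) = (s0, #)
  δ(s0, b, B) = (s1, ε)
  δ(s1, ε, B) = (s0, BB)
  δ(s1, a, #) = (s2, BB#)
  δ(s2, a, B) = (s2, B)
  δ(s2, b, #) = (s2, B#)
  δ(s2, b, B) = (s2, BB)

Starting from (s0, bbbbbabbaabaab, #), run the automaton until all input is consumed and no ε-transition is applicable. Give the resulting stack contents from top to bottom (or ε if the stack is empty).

BBBBBB#

(s0, bbbbbabbaabaab, #)
  read b, top #: go to s0, push # → (s0, bbbbabbaabaab, #)
  read b, top #: go to s0, push # → (s0, bbbabbaabaab, #)
  read b, top #: go to s0, push # → (s0, bbabbaabaab, #)
  read b, top #: go to s0, push # → (s0, babbaabaab, #)
  read b, top #: go to s0, push # → (s0, abbaabaab, #)
  read a, top #: go to s0, push BB# → (s0, bbaabaab, BB#)
  read b, top B: go to s1, push ε → (s1, baabaab, B#)
  ε-move, top B: go to s0, push BB → (s0, baabaab, BB#)
  read b, top B: go to s1, push ε → (s1, aabaab, B#)
  ε-move, top B: go to s0, push BB → (s0, aabaab, BB#)
  read a, top B: go to s0, push BB → (s0, abaab, BBB#)
  read a, top B: go to s0, push BB → (s0, baab, BBBB#)
  read b, top B: go to s1, push ε → (s1, aab, BBB#)
  ε-move, top B: go to s0, push BB → (s0, aab, BBBB#)
  read a, top B: go to s0, push BB → (s0, ab, BBBBB#)
  read a, top B: go to s0, push BB → (s0, b, BBBBBB#)
  read b, top B: go to s1, push ε → (s1, ε, BBBBB#)
  ε-move, top B: go to s0, push BB → (s0, ε, BBBBBB#)
All input consumed in state s0 with stack BBBBBB#.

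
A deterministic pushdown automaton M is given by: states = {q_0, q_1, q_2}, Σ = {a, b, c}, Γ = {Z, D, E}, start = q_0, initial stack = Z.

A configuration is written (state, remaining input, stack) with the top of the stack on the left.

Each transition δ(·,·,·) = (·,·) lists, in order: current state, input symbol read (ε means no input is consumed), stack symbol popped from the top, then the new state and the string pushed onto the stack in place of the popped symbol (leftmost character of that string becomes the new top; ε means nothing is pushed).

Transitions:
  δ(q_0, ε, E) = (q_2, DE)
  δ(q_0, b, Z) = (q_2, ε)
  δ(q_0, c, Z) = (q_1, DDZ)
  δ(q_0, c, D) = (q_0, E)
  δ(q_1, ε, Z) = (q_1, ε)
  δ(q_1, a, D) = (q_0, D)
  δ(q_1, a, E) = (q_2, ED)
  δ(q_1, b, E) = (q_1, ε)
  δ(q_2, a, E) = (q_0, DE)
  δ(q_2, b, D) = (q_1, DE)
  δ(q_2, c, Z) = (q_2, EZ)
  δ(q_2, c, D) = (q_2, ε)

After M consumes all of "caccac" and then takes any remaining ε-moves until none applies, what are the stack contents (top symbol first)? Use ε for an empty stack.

(q_0, caccac, Z)
  read c, top Z: go to q_1, push DDZ → (q_1, accac, DDZ)
  read a, top D: go to q_0, push D → (q_0, ccac, DDZ)
  read c, top D: go to q_0, push E → (q_0, cac, EDZ)
  ε-move, top E: go to q_2, push DE → (q_2, cac, DEDZ)
  read c, top D: go to q_2, push ε → (q_2, ac, EDZ)
  read a, top E: go to q_0, push DE → (q_0, c, DEDZ)
  read c, top D: go to q_0, push E → (q_0, ε, EEDZ)
  ε-move, top E: go to q_2, push DE → (q_2, ε, DEEDZ)
All input consumed in state q_2 with stack DEEDZ.

DEEDZ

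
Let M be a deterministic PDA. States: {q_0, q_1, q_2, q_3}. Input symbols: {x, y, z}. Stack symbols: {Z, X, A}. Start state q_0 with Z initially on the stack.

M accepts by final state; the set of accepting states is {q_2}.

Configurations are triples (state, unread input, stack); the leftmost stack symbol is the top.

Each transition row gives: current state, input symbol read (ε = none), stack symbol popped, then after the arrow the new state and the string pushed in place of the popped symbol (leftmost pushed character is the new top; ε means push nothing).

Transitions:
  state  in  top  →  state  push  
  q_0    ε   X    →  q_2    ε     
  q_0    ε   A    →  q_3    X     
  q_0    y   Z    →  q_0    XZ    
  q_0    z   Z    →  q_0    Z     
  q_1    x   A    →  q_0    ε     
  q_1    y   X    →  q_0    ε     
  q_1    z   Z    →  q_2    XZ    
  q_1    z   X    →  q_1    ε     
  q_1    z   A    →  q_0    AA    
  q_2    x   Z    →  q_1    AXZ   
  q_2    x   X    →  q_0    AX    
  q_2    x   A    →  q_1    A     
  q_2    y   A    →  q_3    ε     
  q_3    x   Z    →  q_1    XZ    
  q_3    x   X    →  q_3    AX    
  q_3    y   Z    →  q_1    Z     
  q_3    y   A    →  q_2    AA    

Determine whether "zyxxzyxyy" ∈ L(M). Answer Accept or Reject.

(q_0, zyxxzyxyy, Z)
  read z, top Z: go to q_0, push Z → (q_0, yxxzyxyy, Z)
  read y, top Z: go to q_0, push XZ → (q_0, xxzyxyy, XZ)
  ε-move, top X: go to q_2, push ε → (q_2, xxzyxyy, Z)
  read x, top Z: go to q_1, push AXZ → (q_1, xzyxyy, AXZ)
  read x, top A: go to q_0, push ε → (q_0, zyxyy, XZ)
  ε-move, top X: go to q_2, push ε → (q_2, zyxyy, Z)
No transition applies at (q_2, zyxyy, Z); input not fully consumed.

Reject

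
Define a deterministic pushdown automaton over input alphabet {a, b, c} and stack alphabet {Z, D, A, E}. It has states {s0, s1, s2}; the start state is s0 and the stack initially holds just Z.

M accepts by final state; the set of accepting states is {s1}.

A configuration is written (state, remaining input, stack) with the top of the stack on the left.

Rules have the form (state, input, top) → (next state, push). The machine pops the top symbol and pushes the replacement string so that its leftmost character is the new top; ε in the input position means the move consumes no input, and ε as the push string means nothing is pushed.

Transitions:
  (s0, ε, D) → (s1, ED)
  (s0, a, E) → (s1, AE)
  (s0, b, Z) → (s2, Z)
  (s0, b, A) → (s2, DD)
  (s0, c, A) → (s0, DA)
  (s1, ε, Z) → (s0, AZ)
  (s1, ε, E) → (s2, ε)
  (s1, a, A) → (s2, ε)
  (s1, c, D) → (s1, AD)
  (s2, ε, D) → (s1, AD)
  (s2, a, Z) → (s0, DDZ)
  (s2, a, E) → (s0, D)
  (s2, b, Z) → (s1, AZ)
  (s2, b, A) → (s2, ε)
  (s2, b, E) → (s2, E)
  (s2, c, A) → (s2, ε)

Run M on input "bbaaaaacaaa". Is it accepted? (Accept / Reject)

Reject

(s0, bbaaaaacaaa, Z)
  read b, top Z: go to s2, push Z → (s2, baaaaacaaa, Z)
  read b, top Z: go to s1, push AZ → (s1, aaaaacaaa, AZ)
  read a, top A: go to s2, push ε → (s2, aaaacaaa, Z)
  read a, top Z: go to s0, push DDZ → (s0, aaacaaa, DDZ)
  ε-move, top D: go to s1, push ED → (s1, aaacaaa, EDDZ)
  ε-move, top E: go to s2, push ε → (s2, aaacaaa, DDZ)
  ε-move, top D: go to s1, push AD → (s1, aaacaaa, ADDZ)
  read a, top A: go to s2, push ε → (s2, aacaaa, DDZ)
  ε-move, top D: go to s1, push AD → (s1, aacaaa, ADDZ)
  read a, top A: go to s2, push ε → (s2, acaaa, DDZ)
  ε-move, top D: go to s1, push AD → (s1, acaaa, ADDZ)
  read a, top A: go to s2, push ε → (s2, caaa, DDZ)
  ε-move, top D: go to s1, push AD → (s1, caaa, ADDZ)
No transition applies at (s1, caaa, ADDZ); input not fully consumed.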